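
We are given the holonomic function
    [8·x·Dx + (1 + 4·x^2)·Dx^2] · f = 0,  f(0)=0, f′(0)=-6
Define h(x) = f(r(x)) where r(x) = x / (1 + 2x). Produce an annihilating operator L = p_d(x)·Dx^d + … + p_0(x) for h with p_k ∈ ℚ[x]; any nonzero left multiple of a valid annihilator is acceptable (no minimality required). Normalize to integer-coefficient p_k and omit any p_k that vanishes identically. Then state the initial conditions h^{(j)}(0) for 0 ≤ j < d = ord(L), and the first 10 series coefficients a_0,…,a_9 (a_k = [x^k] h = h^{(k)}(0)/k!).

L = (4 + 16·x)·Dx + (1 + 4·x + 8·x^2)·Dx^2  (order 2).
h: a_k = 0, -6, 12, -16, 0, 384/5, -256, 3072/7, 0, -8192/3, …
ICs: h(0) = 0, h′(0) = -6.

f: a_k = 0, -6, 0, 8, 0, -96/5, 0, 384/7, 0, -512/3, …
Substitute x→r, Dx→(1/r')Dx; clear ⇒ L₀.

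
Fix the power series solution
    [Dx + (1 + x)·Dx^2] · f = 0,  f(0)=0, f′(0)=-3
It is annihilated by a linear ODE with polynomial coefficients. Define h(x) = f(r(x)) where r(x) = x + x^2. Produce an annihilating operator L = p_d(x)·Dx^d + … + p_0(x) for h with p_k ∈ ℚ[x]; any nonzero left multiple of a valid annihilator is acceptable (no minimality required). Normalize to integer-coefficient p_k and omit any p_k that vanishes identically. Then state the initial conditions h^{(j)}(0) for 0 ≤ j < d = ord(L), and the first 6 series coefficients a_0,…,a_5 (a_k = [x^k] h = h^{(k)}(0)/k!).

f: a_k = 0, -3, 3/2, -1, 3/4, -3/5, …
h₀=f(r): pull back L_f along r ⇒ L₀.
L = (-1 + 2·x + 2·x^2)·Dx + (1 + 3·x + 3·x^2 + 2·x^3)·Dx^2  (order 2).
h: a_k = 0, -3, -3/2, 2, -3/4, -3/5, …
ICs: h(0) = 0, h′(0) = -3.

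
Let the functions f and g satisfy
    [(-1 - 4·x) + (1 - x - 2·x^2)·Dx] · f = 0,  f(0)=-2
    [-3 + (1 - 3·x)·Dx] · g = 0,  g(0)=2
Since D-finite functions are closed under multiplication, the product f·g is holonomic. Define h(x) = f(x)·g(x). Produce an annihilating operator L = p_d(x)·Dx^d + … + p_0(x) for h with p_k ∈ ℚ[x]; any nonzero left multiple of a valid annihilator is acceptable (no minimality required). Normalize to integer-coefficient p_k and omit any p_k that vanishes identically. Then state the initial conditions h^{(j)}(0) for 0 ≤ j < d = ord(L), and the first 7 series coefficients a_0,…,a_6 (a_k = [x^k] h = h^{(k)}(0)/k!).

L = (-4 + 2·x + 18·x^2) + (1 - 4·x + x^2 + 6·x^3)·Dx  (order 1).
h: a_k = -4, -16, -60, -200, -644, -2016, -6220, …
ICs: h(0) = -4.

f: a_k = -2, -2, -6, -10, -22, -42, -86, …
g: a_k = 2, 6, 18, 54, 162, 486, 1458, …
L₀ := L_f ⊗_s L_g (sym. prod.), ord ≤ 1.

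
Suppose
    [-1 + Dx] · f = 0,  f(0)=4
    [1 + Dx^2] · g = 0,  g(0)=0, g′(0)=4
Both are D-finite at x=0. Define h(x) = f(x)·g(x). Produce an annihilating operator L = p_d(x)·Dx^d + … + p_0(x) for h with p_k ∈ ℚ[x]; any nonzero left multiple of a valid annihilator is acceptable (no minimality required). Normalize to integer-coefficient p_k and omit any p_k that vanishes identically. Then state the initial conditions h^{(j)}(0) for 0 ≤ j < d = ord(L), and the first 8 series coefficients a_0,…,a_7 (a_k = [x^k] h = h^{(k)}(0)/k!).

f: a_k = 4, 4, 2, 2/3, 1/6, 1/30, 1/180, 1/1260, …
g: a_k = 0, 4, 0, -2/3, 0, 1/30, 0, -1/1260, …
f·g: L₀ = L_f ⊗_s L_g, ord ≤ 1·2.
L = 2 - 2·Dx + Dx^2  (order 2).
h: a_k = 0, 16, 16, 16/3, 0, -8/15, -8/45, -8/315, …
ICs: h(0) = 0, h′(0) = 16.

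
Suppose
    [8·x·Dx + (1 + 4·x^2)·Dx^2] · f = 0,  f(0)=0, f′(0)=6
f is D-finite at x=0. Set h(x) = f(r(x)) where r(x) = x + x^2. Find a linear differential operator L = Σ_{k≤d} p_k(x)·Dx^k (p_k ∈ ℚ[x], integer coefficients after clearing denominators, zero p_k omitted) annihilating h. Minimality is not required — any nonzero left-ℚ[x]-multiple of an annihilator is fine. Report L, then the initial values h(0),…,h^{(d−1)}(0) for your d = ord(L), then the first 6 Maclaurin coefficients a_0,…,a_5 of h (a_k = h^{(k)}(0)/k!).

f: a_k = 0, 6, 0, -8, 0, 96/5, …
Change of var in L_f (x↦r) gives L₀.
L = (-2 + 8·x + 32·x^2 + 48·x^3 + 24·x^4)·Dx + (1 + 2·x + 4·x^2 + 16·x^3 + 20·x^4 + 8·x^5)·Dx^2  (order 2).
h: a_k = 0, 6, 6, -8, -24, -24/5, …
ICs: h(0) = 0, h′(0) = 6.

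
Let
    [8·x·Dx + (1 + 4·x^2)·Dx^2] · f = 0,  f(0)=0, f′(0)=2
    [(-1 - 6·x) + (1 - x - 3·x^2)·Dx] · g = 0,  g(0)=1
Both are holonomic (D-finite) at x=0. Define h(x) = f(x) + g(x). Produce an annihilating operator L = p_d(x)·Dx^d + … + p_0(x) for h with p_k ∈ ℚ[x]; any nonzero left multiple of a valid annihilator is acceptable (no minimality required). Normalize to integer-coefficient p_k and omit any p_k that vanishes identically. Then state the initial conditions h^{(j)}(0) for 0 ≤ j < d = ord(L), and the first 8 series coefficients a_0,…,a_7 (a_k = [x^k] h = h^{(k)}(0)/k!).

L = (32 - 128·x - 1488·x^2 - 2880·x^3 - 8424·x^4 - 2592·x^6)·Dx + (-25 - 160·x - 214·x^2 - 1188·x^3 - 2628·x^4 - 6264·x^5 - 432·x^6 - 2592·x^7)·Dx^2 + (4 + 9·x + 54·x^2 - 66·x^3 - x^4 - 444·x^5 - 720·x^6 - 144·x^7 - 432·x^8)·Dx^3  (order 3).
h: a_k = 1, 3, 4, 13/3, 19, 232/5, 97, 1391/7, …
ICs: h(0) = 1, h′(0) = 3, h′′(0) = 8.

f: a_k = 0, 2, 0, -8/3, 0, 32/5, 0, -128/7, …
g: a_k = 1, 1, 4, 7, 19, 40, 97, 217, …
h₀=f+g: left-lcm gives L₀, ord ≤ 3.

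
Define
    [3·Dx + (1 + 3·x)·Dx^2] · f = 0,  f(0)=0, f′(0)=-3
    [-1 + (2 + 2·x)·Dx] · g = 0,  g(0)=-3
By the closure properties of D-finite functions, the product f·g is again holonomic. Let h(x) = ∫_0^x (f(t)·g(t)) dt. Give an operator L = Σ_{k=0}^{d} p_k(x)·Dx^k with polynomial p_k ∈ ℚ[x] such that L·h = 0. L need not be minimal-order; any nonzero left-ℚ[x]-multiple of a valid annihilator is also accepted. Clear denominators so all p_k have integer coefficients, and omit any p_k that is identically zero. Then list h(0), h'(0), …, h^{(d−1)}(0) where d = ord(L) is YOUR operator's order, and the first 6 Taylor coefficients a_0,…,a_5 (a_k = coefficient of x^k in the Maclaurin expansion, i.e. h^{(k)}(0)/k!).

L = (-3 + 3·x)·Dx + (8 + 8·x)·Dx^2 + (4 + 20·x + 28·x^2 + 12·x^3)·Dx^3  (order 3).
h: a_k = 0, 0, 9/2, -3, 153/32, -9, …
ICs: h(0) = 0, h′(0) = 0, h′′(0) = 9.

f: a_k = 0, -3, 9/2, -9, 81/4, -243/5, …
g: a_k = -3, -3/2, 3/8, -3/16, 15/128, -21/256, …
Product ⇒ symmetric product L₀, ord ≤ 2.
h=∫₀ˣh₀: take L = L₀·Dx.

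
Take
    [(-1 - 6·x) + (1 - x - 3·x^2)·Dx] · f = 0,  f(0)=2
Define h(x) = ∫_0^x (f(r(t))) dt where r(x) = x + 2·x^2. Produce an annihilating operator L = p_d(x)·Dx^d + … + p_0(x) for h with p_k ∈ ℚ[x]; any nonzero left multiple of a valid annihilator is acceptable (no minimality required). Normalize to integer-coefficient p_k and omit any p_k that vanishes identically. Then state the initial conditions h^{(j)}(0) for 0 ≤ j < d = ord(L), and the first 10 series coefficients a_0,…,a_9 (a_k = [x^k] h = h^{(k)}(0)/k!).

f: a_k = 2, 2, 8, 14, 38, 80, 194, 434, 1016, 2318, …
h₀=f(r): pull back L_f along r ⇒ L₀.
h=∫₀ˣh₀: take L = L₀·Dx.
L = (1 + 10·x + 36·x^2 + 48·x^3)·Dx + (-1 + x + 5·x^2 + 12·x^3 + 12·x^4)·Dx^2  (order 2).
h: a_k = 0, 2, 1, 4, 23/2, 154/5, 92, 2018/7, 3589/4, 2860, …
ICs: h(0) = 0, h′(0) = 2.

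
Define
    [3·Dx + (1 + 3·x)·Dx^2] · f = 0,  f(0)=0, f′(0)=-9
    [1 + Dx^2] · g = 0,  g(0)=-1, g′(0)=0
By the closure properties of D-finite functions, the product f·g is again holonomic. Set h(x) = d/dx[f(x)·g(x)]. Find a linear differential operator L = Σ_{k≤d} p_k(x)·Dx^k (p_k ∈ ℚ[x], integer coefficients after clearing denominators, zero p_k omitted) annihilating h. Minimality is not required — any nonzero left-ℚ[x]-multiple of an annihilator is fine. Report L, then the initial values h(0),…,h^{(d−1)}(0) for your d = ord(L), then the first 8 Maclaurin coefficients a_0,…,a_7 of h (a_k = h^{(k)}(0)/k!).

f: a_k = 0, -9, 27/2, -27, 243/4, -729/5, 729/2, -6561/7, …
g: a_k = -1, 0, 1/2, 0, -1/24, 0, 1/720, 0, …
Sym-product of L_f,L_g gives L₀ (≤ ord 4).
h₀' ⇒ L via d/dx closure of L₀.
L = (-8897 - 1764·x - 7722·x^2 - 14364·x^3 - 7533·x^4 + 5832·x^5 + 2916·x^6) + (-3432 - 13248·x - 12420·x^2 - 8100·x^3 + 9720·x^4 + 5832·x^5)·Dx + (-9100 - 3204·x - 11070·x^2 - 17064·x^3 - 6318·x^4 + 11664·x^5 + 5832·x^6)·Dx^2 + (-3432 - 13248·x - 12420·x^2 - 8100·x^3 + 9720·x^4 + 5832·x^5)·Dx^3 + (-203 - 1440·x - 3348·x^2 - 2700·x^3 + 1215·x^4 + 5832·x^5 + 2916·x^6)·Dx^4  (order 4).
h: a_k = 9, -27, 135/2, -216, 5307/8, -16065/8, 484679/80, -182451/10, …
ICs: h(0) = 9, h′(0) = -27, h′′(0) = 135, h′′′(0) = -1296.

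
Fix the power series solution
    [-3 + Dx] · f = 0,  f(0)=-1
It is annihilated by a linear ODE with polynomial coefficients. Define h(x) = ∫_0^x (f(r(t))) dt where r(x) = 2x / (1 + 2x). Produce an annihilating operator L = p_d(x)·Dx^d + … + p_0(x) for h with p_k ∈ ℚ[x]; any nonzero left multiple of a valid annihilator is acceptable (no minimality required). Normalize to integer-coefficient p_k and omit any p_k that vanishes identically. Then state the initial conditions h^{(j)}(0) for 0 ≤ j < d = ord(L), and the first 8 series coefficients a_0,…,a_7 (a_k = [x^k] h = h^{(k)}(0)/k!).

L = -6·Dx + (1 + 4·x + 4·x^2)·Dx^2  (order 2).
h: a_k = 0, -1, -3, -2, 3, -6/5, -14/5, 276/35, …
ICs: h(0) = 0, h′(0) = -1.

f: a_k = -1, -3, -9/2, -9/2, -27/8, -81/40, -81/80, -243/560, …
f∘r: x↦r, Dx↦Dx/r' in L_f ⇒ L₀.
h=∫h₀ ⇒ L = L₀·Dx.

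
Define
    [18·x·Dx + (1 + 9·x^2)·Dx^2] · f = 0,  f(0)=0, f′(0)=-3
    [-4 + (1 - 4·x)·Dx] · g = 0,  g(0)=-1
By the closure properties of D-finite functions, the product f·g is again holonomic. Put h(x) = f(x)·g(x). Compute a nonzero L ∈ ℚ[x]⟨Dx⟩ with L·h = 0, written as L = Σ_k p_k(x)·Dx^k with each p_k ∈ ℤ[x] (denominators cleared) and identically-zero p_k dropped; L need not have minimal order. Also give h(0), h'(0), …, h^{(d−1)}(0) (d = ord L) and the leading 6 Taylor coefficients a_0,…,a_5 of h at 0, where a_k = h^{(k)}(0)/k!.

L = 72·x + (8 - 18·x + 144·x^2)·Dx + (-1 + 4·x - 9·x^2 + 36·x^3)·Dx^2  (order 2).
h: a_k = 0, 3, 12, 39, 156, 3363/5, …
ICs: h(0) = 0, h′(0) = 3.

f: a_k = 0, -3, 0, 9, 0, -243/5, …
g: a_k = -1, -4, -16, -64, -256, -1024, …
f·g: L₀ = L_f ⊗_s L_g, ord ≤ 2·1.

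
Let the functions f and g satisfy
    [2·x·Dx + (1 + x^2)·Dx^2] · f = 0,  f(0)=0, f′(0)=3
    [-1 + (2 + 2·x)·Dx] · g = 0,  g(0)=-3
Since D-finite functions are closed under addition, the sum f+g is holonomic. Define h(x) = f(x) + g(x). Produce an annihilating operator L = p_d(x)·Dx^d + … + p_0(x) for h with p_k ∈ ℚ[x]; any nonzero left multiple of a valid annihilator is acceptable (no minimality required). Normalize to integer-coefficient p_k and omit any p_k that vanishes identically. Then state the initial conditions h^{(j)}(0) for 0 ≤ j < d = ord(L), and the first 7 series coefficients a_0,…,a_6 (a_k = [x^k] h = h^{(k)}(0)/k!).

f: a_k = 0, 3, 0, -1, 0, 3/5, 0, …
g: a_k = -3, -3/2, 3/8, -3/16, 15/128, -21/256, 63/1024, …
h₀=f+g: left-lcm gives L₀, ord ≤ 3.
L = (-4 - 10·x + 12·x^2 + 6·x^3)·Dx + (-11 - 16·x + 10·x^2 + 48·x^3 + 21·x^4)·Dx^2 + (-2 + 6·x + 12·x^2 + 12·x^3 + 14·x^4 + 6·x^5)·Dx^3  (order 3).
h: a_k = -3, 3/2, 3/8, -19/16, 15/128, 663/1280, 63/1024, …
ICs: h(0) = -3, h′(0) = 3/2, h′′(0) = 3/4.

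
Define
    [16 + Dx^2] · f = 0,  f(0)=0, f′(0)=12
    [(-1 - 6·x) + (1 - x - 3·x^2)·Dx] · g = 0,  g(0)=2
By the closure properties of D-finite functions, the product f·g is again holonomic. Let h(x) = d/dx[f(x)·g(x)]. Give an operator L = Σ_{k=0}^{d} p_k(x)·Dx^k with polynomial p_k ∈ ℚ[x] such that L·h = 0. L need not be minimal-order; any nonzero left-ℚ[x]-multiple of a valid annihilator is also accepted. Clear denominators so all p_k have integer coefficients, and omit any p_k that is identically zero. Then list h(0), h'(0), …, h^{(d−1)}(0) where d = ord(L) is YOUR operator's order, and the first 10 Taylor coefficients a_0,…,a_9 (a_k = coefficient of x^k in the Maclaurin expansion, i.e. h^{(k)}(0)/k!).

L = (-26 - 256·x - 640·x^2 + 768·x^3 + 1152·x^4) + (-7 - 26·x + 144·x^2 + 288·x^3)·Dx + (5 - 13·x - 31·x^2 + 48·x^3 + 72·x^4)·Dx^2  (order 2).
h: a_k = 24, 48, 96, 416, 1256, 16896/5, 136216/15, 2508992/105, 6504544/105, 29944784/189, …
ICs: h(0) = 24, h′(0) = 48.

f: a_k = 0, 12, 0, -32, 0, 128/5, 0, -1024/105, 0, 2048/945, …
g: a_k = 2, 2, 8, 14, 38, 80, 194, 434, 1016, 2318, …
f·g: L₀ = L_f ⊗_s L_g, ord ≤ 2·1.
h=h₀': d/dx-closure on L₀ ⇒ L.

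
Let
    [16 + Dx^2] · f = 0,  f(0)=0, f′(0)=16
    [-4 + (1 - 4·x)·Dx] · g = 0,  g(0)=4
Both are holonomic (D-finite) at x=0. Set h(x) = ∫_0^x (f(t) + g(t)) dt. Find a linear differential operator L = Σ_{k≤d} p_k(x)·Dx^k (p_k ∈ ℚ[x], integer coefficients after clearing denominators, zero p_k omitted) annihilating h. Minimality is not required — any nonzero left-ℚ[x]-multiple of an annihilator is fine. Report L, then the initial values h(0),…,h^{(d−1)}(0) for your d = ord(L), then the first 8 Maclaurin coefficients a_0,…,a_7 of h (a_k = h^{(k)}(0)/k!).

L = (-448 + 512·x - 1024·x^2)·Dx + (48 - 320·x + 768·x^2 - 1024·x^3)·Dx^2 + (-28 + 32·x - 64·x^2)·Dx^3 + (3 - 20·x + 48·x^2 - 64·x^3)·Dx^4  (order 4).
h: a_k = 0, 4, 16, 64/3, 160/3, 1024/5, 30976/45, 16384/7, …
ICs: h(0) = 0, h′(0) = 4, h′′(0) = 32, h′′′(0) = 128.

f: a_k = 0, 16, 0, -128/3, 0, 512/15, 0, -4096/315, …
g: a_k = 4, 16, 64, 256, 1024, 4096, 16384, 65536, …
h₀=f+g: left-lcm gives L₀, ord ≤ 3.
Integrate: L := L₀·Dx.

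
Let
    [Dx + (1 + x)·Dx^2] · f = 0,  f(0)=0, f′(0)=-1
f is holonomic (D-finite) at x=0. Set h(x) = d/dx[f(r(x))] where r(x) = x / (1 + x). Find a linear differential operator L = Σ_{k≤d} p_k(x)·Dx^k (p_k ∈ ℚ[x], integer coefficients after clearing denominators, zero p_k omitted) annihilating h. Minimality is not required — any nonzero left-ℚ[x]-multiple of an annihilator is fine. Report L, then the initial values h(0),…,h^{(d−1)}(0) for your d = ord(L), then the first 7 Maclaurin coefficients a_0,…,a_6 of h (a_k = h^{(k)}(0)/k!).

L = (3 + 4·x) + (1 + 3·x + 2·x^2)·Dx  (order 1).
h: a_k = -1, 3, -7, 15, -31, 63, -127, …
ICs: h(0) = -1.

f: a_k = 0, -1, 1/2, -1/3, 1/4, -1/5, 1/6, …
f∘r: x↦r, Dx↦Dx/r' in L_f ⇒ L₀.
h₀' ⇒ L via d/dx closure of L₀.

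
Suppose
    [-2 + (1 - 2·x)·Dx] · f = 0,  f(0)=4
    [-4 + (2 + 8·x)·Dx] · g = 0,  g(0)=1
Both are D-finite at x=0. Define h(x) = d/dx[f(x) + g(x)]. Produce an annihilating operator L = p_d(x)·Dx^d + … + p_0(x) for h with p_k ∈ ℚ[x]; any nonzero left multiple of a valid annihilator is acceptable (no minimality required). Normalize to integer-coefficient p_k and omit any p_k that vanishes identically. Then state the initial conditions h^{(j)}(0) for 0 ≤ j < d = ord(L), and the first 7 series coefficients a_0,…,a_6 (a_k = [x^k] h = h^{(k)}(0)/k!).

f: a_k = 4, 8, 16, 32, 64, 128, 256, …
g: a_k = 1, 2, -2, 4, -10, 28, -84, …
h₀=f+g: left-lcm gives L₀, ord ≤ 2.
h₀' ⇒ L via d/dx closure of L₀.
L = (-16 - 16·x) + (-2 - 40·x - 56·x^2)·Dx + (1 + 4·x - 4·x^2 - 16·x^3)·Dx^2  (order 2).
h: a_k = 10, 28, 108, 216, 780, 1032, 5432, …
ICs: h(0) = 10, h′(0) = 28.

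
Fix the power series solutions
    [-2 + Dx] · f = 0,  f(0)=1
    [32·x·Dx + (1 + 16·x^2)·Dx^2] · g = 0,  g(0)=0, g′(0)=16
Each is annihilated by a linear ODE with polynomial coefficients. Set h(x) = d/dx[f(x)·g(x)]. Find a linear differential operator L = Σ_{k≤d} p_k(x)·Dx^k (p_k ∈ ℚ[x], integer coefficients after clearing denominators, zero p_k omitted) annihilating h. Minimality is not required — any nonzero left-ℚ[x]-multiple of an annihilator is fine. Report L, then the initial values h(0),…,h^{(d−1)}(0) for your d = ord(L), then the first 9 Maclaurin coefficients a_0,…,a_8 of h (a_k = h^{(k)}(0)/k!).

L = (-28 - 128·x + 1664·x^2 - 2048·x^3 + 1024·x^4) + (12 + 96·x - 896·x^2 + 1536·x^3 - 1024·x^4)·Dx + (1 - 16·x + 32·x^2 - 256·x^3 + 256·x^4)·Dx^2  (order 2).
h: a_k = 16, 64, -160, -1792/3, 3296, 27520/3, -816832/15, -44489728/315, 92914784/105, …
ICs: h(0) = 16, h′(0) = 64.

f: a_k = 1, 2, 2, 4/3, 2/3, 4/15, 4/45, 8/315, 2/315, …
g: a_k = 0, 16, 0, -256/3, 0, 4096/5, 0, -65536/7, 0, …
Product ⇒ symmetric product L₀, ord ≤ 2.
Differentiate: ansatz ord ≤ ord L₀ ⇒ L.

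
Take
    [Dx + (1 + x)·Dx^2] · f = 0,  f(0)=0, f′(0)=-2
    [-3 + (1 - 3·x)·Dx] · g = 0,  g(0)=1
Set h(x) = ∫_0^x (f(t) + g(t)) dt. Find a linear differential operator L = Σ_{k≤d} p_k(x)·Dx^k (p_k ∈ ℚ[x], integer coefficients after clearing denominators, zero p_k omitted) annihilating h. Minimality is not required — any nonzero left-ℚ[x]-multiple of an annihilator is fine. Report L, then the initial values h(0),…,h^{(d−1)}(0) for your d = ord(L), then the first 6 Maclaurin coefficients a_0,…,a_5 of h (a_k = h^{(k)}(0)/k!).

L = (-66 - 18·x)·Dx^2 + (-52 - 120·x - 36·x^2)·Dx^3 + (7 - 11·x - 27·x^2 - 9·x^3)·Dx^4  (order 4).
h: a_k = 0, 1, 1/2, 10/3, 79/12, 163/10, …
ICs: h(0) = 0, h′(0) = 1, h′′(0) = 1, h′′′(0) = 20.

f: a_k = 0, -2, 1, -2/3, 1/2, -2/5, …
g: a_k = 1, 3, 9, 27, 81, 243, …
f+g: L₀ = lclm(L_f,L_g), ord ≤ 2+1.
h=∫h₀ ⇒ L = L₀·Dx.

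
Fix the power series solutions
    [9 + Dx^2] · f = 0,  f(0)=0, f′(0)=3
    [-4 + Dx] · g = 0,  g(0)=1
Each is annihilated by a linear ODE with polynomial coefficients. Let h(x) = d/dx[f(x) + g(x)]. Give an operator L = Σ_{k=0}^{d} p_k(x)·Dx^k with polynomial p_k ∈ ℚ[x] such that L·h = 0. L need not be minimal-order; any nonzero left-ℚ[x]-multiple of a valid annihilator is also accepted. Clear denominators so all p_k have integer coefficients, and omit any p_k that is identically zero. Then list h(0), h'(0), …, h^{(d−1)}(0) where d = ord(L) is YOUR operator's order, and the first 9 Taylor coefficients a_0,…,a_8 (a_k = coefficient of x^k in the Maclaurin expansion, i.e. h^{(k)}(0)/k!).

L = 36 - 9·Dx + 4·Dx^2 - Dx^3  (order 3).
h: a_k = 7, 16, 37/2, 128/3, 1267/24, 512/15, 14197/720, 4096/315, 40261/5760, …
ICs: h(0) = 7, h′(0) = 16, h′′(0) = 37.

f: a_k = 0, 3, 0, -9/2, 0, 81/40, 0, -243/560, 0, …
g: a_k = 1, 4, 8, 32/3, 32/3, 128/15, 256/45, 1024/315, 512/315, …
Weyl lclm of L_f,L_g ⇒ L₀ (ord ≤ 3).
h₀' ⇒ L via d/dx closure of L₀.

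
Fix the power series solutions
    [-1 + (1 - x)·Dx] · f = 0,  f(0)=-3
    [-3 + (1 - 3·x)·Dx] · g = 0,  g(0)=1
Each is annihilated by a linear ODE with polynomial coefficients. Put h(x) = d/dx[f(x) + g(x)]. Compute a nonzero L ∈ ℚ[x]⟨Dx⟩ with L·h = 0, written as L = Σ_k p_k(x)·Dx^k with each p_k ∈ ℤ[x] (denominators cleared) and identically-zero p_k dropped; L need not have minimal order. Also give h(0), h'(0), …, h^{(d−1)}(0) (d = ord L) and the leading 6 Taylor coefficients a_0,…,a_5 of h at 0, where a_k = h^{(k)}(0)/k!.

L = 18 + (-12 + 18·x)·Dx + (1 - 4·x + 3·x^2)·Dx^2  (order 2).
h: a_k = 0, 12, 72, 312, 1200, 4356, …
ICs: h(0) = 0, h′(0) = 12.

f: a_k = -3, -3, -3, -3, -3, -3, …
g: a_k = 1, 3, 9, 27, 81, 243, …
L₀ := lclm(L_f,L_g); ord L₀ ≤ 1+1.
Derive L from L₀ (diff closure).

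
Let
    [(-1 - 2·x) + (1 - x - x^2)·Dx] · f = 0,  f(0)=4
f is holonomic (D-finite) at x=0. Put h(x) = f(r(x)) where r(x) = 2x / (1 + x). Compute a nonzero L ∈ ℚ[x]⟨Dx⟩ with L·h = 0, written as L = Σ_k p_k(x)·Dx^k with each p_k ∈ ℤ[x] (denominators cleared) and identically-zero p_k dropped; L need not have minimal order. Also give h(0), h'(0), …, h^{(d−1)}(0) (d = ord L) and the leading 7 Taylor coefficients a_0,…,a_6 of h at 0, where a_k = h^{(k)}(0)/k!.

L = (2 + 10·x) + (-1 - x + 5·x^2 + 5·x^3)·Dx  (order 1).
h: a_k = 4, 8, 24, 40, 120, 200, 600, …
ICs: h(0) = 4.

f: a_k = 4, 4, 8, 12, 20, 32, 52, …
f∘r: x↦r, Dx↦Dx/r' in L_f ⇒ L₀.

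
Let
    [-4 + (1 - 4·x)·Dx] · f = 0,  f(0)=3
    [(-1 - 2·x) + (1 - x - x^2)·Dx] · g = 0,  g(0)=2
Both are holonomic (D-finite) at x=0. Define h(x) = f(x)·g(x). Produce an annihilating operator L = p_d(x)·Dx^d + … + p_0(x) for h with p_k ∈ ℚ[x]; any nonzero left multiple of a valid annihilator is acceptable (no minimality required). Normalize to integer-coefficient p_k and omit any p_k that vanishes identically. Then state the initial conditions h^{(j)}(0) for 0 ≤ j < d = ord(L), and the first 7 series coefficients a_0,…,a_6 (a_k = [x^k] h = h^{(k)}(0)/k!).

f: a_k = 3, 12, 48, 192, 768, 3072, 12288, …
g: a_k = 2, 2, 4, 6, 10, 16, 26, …
L₀ := L_f ⊗_s L_g (sym. prod.), ord ≤ 1.
L = (-5 + 6·x + 12·x^2) + (1 - 5·x + 3·x^2 + 4·x^3)·Dx  (order 1).
h: a_k = 6, 30, 132, 546, 2214, 8904, 35694, …
ICs: h(0) = 6.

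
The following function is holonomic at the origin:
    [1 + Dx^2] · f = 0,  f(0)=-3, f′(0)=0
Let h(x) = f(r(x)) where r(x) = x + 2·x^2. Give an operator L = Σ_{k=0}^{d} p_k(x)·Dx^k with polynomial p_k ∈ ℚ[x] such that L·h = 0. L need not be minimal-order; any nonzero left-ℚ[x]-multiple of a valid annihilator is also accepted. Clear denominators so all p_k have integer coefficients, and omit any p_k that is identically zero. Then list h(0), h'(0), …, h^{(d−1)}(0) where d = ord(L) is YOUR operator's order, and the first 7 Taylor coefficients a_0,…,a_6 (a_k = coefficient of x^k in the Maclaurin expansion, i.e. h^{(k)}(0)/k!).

f: a_k = -3, 0, 3/2, 0, -1/8, 0, 1/240, …
h₀=f(r): pull back L_f along r ⇒ L₀.
L = (1 + 12·x + 48·x^2 + 64·x^3) - 4·Dx + (1 + 4·x)·Dx^2  (order 2).
h: a_k = -3, 0, 3/2, 6, 47/8, -1, -719/240, …
ICs: h(0) = -3, h′(0) = 0.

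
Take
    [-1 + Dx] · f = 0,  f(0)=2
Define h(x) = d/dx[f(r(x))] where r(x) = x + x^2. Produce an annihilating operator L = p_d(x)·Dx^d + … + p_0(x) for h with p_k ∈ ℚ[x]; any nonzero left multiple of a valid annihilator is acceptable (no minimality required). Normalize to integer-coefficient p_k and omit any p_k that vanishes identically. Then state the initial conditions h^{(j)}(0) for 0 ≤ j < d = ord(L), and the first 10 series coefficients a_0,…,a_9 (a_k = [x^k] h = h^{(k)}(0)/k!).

f: a_k = 2, 2, 1, 1/3, 1/12, 1/60, 1/360, 1/2520, 1/20160, 1/181440, …
L₀ from L_f via x↦r, Dx↦r'^{-1}Dx.
h₀' ⇒ L via d/dx closure of L₀.
L = (3 + 4·x + 4·x^2) + (-1 - 2·x)·Dx  (order 1).
h: a_k = 2, 6, 7, 25/3, 27/4, 331/60, 1303/360, 1979/840, 5357/4032, 19093/25920, …
ICs: h(0) = 2.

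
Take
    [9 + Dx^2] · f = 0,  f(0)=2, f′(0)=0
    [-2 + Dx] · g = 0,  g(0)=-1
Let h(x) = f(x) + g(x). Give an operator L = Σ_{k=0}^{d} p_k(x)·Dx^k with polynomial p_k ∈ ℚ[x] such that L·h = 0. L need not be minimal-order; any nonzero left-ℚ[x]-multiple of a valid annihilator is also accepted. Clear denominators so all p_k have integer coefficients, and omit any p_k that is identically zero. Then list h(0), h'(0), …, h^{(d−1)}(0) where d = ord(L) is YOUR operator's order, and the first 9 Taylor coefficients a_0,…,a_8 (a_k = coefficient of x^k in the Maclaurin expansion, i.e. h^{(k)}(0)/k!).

f: a_k = 2, 0, -9, 0, 27/4, 0, -81/40, 0, 729/2240, …
g: a_k = -1, -2, -2, -4/3, -2/3, -4/15, -4/45, -8/315, -2/315, …
h₀=f+g: left-lcm gives L₀, ord ≤ 3.
L = -18 + 9·Dx - 2·Dx^2 + Dx^3  (order 3).
h: a_k = 1, -2, -11, -4/3, 73/12, -4/15, -761/360, -8/315, 919/2880, …
ICs: h(0) = 1, h′(0) = -2, h′′(0) = -22.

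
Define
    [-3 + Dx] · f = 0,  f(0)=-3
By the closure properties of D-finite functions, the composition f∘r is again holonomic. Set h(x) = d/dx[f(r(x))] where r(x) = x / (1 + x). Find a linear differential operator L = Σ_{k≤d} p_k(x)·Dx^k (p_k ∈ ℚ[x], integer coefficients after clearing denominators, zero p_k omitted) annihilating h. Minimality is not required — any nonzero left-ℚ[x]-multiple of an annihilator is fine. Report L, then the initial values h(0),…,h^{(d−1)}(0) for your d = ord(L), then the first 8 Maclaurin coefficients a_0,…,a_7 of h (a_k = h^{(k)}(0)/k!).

f: a_k = -3, -9, -27/2, -27/2, -81/8, -243/40, -243/80, -729/560, …
L₀ from L_f via x↦r, Dx↦r'^{-1}Dx.
h₀' ⇒ L via d/dx closure of L₀.
L = (1 - 2·x) + (-1 - 2·x - x^2)·Dx  (order 1).
h: a_k = -9, -9, 27/2, -9/2, -63/8, 621/40, -1233/80, 4869/560, …
ICs: h(0) = -9.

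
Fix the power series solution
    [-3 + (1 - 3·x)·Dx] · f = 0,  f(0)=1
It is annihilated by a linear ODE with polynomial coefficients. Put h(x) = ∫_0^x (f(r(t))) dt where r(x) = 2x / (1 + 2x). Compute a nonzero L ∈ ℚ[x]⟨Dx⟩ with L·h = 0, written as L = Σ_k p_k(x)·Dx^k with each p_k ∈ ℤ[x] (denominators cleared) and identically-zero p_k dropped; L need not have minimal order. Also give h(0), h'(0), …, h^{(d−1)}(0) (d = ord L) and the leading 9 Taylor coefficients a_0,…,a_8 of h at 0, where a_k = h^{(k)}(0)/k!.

f: a_k = 1, 3, 9, 27, 81, 243, 729, 2187, 6561, …
L₀ from L_f via x↦r, Dx↦r'^{-1}Dx.
Integrate: L := L₀·Dx.
L = 6·Dx + (-1 + 2·x + 8·x^2)·Dx^2  (order 2).
h: a_k = 0, 1, 3, 8, 24, 384/5, 256, 6144/7, 3072, …
ICs: h(0) = 0, h′(0) = 1.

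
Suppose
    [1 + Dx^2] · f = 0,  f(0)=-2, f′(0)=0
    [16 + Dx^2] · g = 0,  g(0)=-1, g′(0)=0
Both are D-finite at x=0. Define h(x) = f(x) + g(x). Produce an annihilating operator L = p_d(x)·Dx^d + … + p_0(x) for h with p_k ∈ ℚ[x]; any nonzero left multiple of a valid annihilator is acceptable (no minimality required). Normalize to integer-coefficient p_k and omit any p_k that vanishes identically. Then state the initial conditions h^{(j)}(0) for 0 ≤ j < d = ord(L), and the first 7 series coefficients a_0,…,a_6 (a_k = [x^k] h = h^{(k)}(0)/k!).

f: a_k = -2, 0, 1, 0, -1/12, 0, 1/360, …
g: a_k = -1, 0, 8, 0, -32/3, 0, 256/45, …
Weyl lclm of L_f,L_g ⇒ L₀ (ord ≤ 4).
L = 16 + 17·Dx^2 + Dx^4  (order 4).
h: a_k = -3, 0, 9, 0, -43/4, 0, 683/120, …
ICs: h(0) = -3, h′(0) = 0, h′′(0) = 18, h′′′(0) = 0.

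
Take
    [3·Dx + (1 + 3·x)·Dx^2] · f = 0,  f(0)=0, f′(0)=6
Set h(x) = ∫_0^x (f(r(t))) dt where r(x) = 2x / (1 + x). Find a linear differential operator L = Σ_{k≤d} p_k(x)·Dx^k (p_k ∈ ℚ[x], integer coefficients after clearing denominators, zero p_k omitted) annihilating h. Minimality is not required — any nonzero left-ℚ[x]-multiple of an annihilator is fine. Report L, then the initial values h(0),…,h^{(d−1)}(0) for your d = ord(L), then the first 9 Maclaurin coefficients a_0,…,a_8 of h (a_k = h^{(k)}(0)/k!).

f: a_k = 0, 6, -9, 18, -81/2, 486/5, -243, 4374/7, -6561/4, …
L₀ from L_f via x↦r, Dx↦r'^{-1}Dx.
Integrate: L := L₀·Dx.
L = (8 + 14·x)·Dx^2 + (1 + 8·x + 7·x^2)·Dx^3  (order 3).
h: a_k = 0, 0, 6, -16, 57, -240, 5602/5, -39216/7, 411771/14, …
ICs: h(0) = 0, h′(0) = 0, h′′(0) = 12.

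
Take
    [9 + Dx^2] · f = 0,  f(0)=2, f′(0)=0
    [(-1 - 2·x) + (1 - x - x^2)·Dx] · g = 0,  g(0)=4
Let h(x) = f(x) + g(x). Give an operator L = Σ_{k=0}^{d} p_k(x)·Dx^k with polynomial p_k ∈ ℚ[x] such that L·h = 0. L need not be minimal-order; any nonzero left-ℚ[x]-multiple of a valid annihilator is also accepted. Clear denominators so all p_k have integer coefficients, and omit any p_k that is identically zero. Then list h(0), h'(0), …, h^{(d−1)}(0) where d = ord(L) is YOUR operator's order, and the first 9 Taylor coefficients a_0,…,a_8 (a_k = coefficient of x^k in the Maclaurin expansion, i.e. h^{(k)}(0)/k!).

f: a_k = 2, 0, -9, 0, 27/4, 0, -81/40, 0, 729/2240, …
g: a_k = 4, 4, 8, 12, 20, 32, 52, 84, 136, …
L₀ := lclm(L_f,L_g); ord L₀ ≤ 2+1.
L = (-243 - 432·x + 81·x^2 - 216·x^3 - 405·x^4 - 162·x^5) + (117 - 225·x - 36·x^2 + 297·x^3 - 54·x^4 - 243·x^5 - 81·x^6)·Dx + (-27 - 48·x + 9·x^2 - 24·x^3 - 45·x^4 - 18·x^5)·Dx^2 + (13 - 25·x - 4·x^2 + 33·x^3 - 6·x^4 - 27·x^5 - 9·x^6)·Dx^3  (order 3).
h: a_k = 6, 4, -1, 12, 107/4, 32, 1999/40, 84, 305369/2240, …
ICs: h(0) = 6, h′(0) = 4, h′′(0) = -2.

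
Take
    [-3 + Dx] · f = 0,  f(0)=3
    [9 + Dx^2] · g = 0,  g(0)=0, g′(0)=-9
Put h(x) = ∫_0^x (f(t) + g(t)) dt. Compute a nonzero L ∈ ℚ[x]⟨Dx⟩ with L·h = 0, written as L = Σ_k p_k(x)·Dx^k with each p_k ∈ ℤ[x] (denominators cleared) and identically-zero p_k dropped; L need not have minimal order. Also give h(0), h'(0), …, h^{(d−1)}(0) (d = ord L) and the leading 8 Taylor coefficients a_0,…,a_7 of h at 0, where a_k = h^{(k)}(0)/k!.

f: a_k = 3, 9, 27/2, 27/2, 81/8, 243/40, 243/80, 729/560, …
g: a_k = 0, -9, 0, 27/2, 0, -243/40, 0, 729/560, …
f+g: L₀ = lclm(L_f,L_g), ord ≤ 1+2.
h=∫₀ˣh₀: take L = L₀·Dx.
L = -27·Dx + 9·Dx^2 - 3·Dx^3 + Dx^4  (order 4).
h: a_k = 0, 3, 0, 9/2, 27/4, 81/40, 0, 243/560, …
ICs: h(0) = 0, h′(0) = 3, h′′(0) = 0, h′′′(0) = 27.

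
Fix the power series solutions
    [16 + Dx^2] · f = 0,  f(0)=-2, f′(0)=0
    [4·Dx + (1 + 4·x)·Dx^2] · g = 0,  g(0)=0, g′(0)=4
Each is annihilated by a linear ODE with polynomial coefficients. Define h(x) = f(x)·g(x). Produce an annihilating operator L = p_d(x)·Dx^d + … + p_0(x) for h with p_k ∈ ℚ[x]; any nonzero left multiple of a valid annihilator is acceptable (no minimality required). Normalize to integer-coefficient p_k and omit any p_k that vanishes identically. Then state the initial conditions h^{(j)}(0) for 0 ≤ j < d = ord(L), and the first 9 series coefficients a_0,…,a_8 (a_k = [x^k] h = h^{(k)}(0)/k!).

L = (-768 + 6144·x + 77824·x^2 + 262144·x^3 + 262144·x^4) + (256 + 5120·x + 24576·x^2 + 32768·x^3)·Dx + (1280·x + 10752·x^2 + 32768·x^3 + 32768·x^4)·Dx^2 + (16 + 320·x + 1536·x^2 + 2048·x^3)·Dx^3 + (3 + 56·x + 368·x^2 + 1024·x^3 + 1024·x^4)·Dx^4  (order 4).
h: a_k = 0, -8, 16, 64/3, 0, -768/5, 512, -63488/35, 303104/45, …
ICs: h(0) = 0, h′(0) = -8, h′′(0) = 32, h′′′(0) = 128.

f: a_k = -2, 0, 16, 0, -64/3, 0, 512/45, 0, -1024/315, …
g: a_k = 0, 4, -8, 64/3, -64, 1024/5, -2048/3, 16384/7, -8192, …
Sym-product of L_f,L_g gives L₀ (≤ ord 4).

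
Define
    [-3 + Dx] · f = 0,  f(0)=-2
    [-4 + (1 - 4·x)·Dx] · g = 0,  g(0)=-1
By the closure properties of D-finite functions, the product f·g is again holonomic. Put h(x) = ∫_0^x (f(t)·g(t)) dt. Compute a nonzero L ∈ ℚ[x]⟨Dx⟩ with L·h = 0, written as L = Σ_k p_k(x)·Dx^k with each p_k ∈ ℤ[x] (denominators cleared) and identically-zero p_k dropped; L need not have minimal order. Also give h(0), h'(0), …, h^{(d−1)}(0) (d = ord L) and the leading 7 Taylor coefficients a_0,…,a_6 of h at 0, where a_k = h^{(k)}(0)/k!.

f: a_k = -2, -6, -9, -9, -27/4, -81/20, -81/40, …
g: a_k = -1, -4, -16, -64, -256, -1024, -4096, …
f·g: L₀ = L_f ⊗_s L_g, ord ≤ 1·1.
Integrate: L := L₀·Dx.
L = (7 - 12·x)·Dx + (-1 + 4·x)·Dx^2  (order 2).
h: a_k = 0, 2, 7, 65/3, 269/4, 4331/20, 86701/120, …
ICs: h(0) = 0, h′(0) = 2.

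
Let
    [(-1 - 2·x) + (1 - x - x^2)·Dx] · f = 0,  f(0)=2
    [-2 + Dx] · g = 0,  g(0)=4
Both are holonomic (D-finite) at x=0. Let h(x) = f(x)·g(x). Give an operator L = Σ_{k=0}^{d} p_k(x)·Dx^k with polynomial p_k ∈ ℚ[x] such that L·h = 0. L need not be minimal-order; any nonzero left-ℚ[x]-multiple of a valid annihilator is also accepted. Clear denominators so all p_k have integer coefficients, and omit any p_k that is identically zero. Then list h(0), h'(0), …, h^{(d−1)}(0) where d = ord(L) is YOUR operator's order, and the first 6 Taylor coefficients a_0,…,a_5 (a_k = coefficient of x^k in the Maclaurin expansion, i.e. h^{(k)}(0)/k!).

L = (3 - 2·x^2) + (-1 + x + x^2)·Dx  (order 1).
h: a_k = 8, 24, 48, 248/3, 136, 1104/5, …
ICs: h(0) = 8.

f: a_k = 2, 2, 4, 6, 10, 16, …
g: a_k = 4, 8, 8, 16/3, 8/3, 16/15, …
Product ⇒ symmetric product L₀, ord ≤ 1.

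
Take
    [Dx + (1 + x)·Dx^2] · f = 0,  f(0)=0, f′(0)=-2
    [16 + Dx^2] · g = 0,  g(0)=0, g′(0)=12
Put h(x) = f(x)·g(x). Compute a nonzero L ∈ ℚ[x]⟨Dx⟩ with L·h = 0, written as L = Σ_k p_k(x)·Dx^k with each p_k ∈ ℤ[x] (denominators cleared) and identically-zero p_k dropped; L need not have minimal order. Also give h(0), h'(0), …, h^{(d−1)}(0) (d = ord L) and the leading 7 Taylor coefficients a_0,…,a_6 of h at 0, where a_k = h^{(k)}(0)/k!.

L = (15072 + 62976·x + 97024·x^2 + 65536·x^3 + 16384·x^4) + (1984 + 6080·x + 6144·x^2 + 2048·x^3)·Dx + (1950 + 8000·x + 12192·x^2 + 8192·x^3 + 2048·x^4)·Dx^2 + (124 + 380·x + 384·x^2 + 128·x^3)·Dx^3 + (63 + 254·x + 383·x^2 + 256·x^3 + 64·x^4)·Dx^4  (order 4).
h: a_k = 0, 0, -24, 12, 56, -26, -104/3, …
ICs: h(0) = 0, h′(0) = 0, h′′(0) = -48, h′′′(0) = 72.

f: a_k = 0, -2, 1, -2/3, 1/2, -2/5, 1/3, …
g: a_k = 0, 12, 0, -32, 0, 128/5, 0, …
h₀=f·g: eliminate ⇒ L₀, order ≤ 2·2.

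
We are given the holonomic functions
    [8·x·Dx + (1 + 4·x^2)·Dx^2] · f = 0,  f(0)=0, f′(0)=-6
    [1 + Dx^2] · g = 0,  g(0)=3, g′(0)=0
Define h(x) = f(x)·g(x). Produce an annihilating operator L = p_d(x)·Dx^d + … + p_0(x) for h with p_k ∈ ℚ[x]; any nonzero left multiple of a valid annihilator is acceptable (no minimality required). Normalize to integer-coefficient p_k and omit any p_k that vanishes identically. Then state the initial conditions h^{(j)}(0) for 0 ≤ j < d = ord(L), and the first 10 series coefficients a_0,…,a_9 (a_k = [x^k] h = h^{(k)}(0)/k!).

f: a_k = 0, -6, 0, 8, 0, -96/5, 0, 384/7, 0, -512/3, …
g: a_k = 3, 0, -3/2, 0, 1/8, 0, -1/240, 0, 1/13440, 0, …
f·g: L₀ = L_f ⊗_s L_g, ord ≤ 2·2.
L = (85 + 944·x^2 + 416·x^4 + 256·x^6 + 256·x^8) + (144·x + 704·x^3 + 768·x^5 + 1024·x^7)·Dx + (90 + 992·x^2 + 576·x^4 + 512·x^6 + 512·x^8)·Dx^2 + (144·x + 704·x^3 + 768·x^5 + 1024·x^7)·Dx^3 + (5 + 48·x^2 + 160·x^4 + 256·x^6 + 256·x^8)·Dx^4  (order 4).
h: a_k = 0, -18, 0, 33, 0, -1407/20, 0, 54431/280, 0, -801991/1344, …
ICs: h(0) = 0, h′(0) = -18, h′′(0) = 0, h′′′(0) = 198.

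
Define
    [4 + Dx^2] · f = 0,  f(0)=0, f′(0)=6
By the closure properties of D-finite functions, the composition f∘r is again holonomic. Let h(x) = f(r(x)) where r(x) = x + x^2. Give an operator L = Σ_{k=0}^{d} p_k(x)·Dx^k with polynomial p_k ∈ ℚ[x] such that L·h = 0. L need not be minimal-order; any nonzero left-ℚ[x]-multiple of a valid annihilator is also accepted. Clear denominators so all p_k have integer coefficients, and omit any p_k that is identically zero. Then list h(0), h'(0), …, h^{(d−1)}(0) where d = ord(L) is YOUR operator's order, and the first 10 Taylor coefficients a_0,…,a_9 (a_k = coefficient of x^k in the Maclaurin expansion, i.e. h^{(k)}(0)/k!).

f: a_k = 0, 6, 0, -4, 0, 4/5, 0, -8/105, 0, 4/945, …
f∘r: x↦r, Dx↦Dx/r' in L_f ⇒ L₀.
L = (4 + 24·x + 48·x^2 + 32·x^3) - 2·Dx + (1 + 2·x)·Dx^2  (order 2).
h: a_k = 0, 6, 6, -4, -12, -56/5, 0, 832/105, 112/15, 2272/945, …
ICs: h(0) = 0, h′(0) = 6.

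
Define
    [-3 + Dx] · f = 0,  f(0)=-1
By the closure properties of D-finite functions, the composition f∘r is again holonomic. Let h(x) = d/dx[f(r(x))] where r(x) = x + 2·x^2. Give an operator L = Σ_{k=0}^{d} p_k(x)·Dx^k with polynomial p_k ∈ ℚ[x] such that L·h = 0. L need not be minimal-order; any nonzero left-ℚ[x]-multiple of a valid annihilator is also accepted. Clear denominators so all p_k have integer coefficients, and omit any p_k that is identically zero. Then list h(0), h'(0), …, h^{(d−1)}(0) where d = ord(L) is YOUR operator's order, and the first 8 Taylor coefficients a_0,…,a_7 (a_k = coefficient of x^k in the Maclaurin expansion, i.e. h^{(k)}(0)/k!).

L = (7 + 24·x + 48·x^2) + (-1 - 4·x)·Dx  (order 1).
h: a_k = -3, -21, -135/2, -387/2, -3321/8, -33183/40, -112887/80, -253557/112, …
ICs: h(0) = -3.

f: a_k = -1, -3, -9/2, -9/2, -27/8, -81/40, -81/80, -243/560, …
Substitute x→r, Dx→(1/r')Dx; clear ⇒ L₀.
h=h₀': d/dx-closure on L₀ ⇒ L.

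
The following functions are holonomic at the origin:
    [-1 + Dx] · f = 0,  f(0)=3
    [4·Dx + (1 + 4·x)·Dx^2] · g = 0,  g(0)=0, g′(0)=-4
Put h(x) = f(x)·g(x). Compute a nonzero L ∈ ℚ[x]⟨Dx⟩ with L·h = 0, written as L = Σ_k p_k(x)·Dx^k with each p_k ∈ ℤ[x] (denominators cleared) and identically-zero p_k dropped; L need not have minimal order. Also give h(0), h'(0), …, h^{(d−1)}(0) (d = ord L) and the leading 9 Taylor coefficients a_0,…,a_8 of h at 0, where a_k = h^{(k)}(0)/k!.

L = (-3 + 4·x) + (2 - 8·x)·Dx + (1 + 4·x)·Dx^2  (order 2).
h: a_k = 0, -12, 12, -46, 138, -4509/10, 9119/6, -2205587/420, 1109003/60, …
ICs: h(0) = 0, h′(0) = -12.

f: a_k = 3, 3, 3/2, 1/2, 1/8, 1/40, 1/240, 1/1680, 1/13440, …
g: a_k = 0, -4, 8, -64/3, 64, -1024/5, 2048/3, -16384/7, 8192, …
f·g: L₀ = L_f ⊗_s L_g, ord ≤ 1·2.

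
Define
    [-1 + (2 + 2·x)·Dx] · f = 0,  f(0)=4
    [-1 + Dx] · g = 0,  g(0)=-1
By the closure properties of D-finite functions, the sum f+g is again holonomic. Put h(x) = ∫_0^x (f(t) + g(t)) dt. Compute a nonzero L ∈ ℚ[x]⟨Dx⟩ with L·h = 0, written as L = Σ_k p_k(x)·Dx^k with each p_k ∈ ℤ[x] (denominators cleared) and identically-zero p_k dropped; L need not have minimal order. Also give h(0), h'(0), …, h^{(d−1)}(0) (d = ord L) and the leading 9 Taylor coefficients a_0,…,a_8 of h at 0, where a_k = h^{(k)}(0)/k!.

f: a_k = 4, 2, -1/2, 1/4, -5/32, 7/64, -21/256, 33/512, -429/8192, …
g: a_k = -1, -1, -1/2, -1/6, -1/24, -1/120, -1/720, -1/5040, -1/40320, …
L₀ := lclm(L_f,L_g); ord L₀ ≤ 1+1.
∫: right-multiply L₀ by Dx.
L = (3 + 2·x)·Dx + (-5 - 8·x - 4·x^2)·Dx^2 + (2 + 6·x + 4·x^2)·Dx^3  (order 3).
h: a_k = 0, 3, 1/2, -1/3, 1/48, -19/480, 97/5760, -961/80640, 10363/1290240, …
ICs: h(0) = 0, h′(0) = 3, h′′(0) = 1.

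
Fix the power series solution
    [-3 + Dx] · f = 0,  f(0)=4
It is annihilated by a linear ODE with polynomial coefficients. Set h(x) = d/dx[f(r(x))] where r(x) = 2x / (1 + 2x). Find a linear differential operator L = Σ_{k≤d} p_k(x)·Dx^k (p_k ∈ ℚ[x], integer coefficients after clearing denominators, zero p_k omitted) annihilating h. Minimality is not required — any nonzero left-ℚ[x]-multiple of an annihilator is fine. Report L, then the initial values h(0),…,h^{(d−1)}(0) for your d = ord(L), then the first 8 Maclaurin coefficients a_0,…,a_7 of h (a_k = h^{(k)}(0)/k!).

f: a_k = 4, 12, 18, 18, 27/2, 81/10, 81/20, 243/140, …
Substitute x→r, Dx→(1/r')Dx; clear ⇒ L₀.
h₀' ⇒ L via d/dx closure of L₀.
L = (2 - 8·x) + (-1 - 4·x - 4·x^2)·Dx  (order 1).
h: a_k = 24, 48, -144, 96, 336, -6624/5, 13152/5, -103872/35, …
ICs: h(0) = 24.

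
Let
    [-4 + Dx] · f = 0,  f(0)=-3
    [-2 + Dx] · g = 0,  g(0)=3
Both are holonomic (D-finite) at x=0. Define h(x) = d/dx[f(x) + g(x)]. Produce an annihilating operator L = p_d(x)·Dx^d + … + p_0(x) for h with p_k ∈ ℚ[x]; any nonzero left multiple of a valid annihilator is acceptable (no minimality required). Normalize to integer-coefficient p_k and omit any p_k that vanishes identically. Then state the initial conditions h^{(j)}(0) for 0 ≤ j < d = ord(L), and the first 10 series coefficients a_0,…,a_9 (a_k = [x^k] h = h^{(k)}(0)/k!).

L = 8 - 6·Dx + Dx^2  (order 2).
h: a_k = -6, -36, -84, -120, -124, -504/5, -1016/15, -272/7, -292/15, -2728/315, …
ICs: h(0) = -6, h′(0) = -36.

f: a_k = -3, -12, -24, -32, -32, -128/5, -256/15, -1024/105, -512/105, -2048/945, …
g: a_k = 3, 6, 6, 4, 2, 4/5, 4/15, 8/105, 2/105, 4/945, …
h₀=f+g: left-lcm gives L₀, ord ≤ 2.
Derive L from L₀ (diff closure).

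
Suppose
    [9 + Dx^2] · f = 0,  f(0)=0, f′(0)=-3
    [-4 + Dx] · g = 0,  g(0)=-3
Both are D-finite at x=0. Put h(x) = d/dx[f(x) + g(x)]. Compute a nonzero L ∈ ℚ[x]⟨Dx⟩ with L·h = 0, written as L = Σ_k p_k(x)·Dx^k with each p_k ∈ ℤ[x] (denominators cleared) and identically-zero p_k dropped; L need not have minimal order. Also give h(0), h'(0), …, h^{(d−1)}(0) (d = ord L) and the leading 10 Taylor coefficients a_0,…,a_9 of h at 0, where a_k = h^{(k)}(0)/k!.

L = 36 - 9·Dx + 4·Dx^2 - Dx^3  (order 3).
h: a_k = -15, -48, -165/2, -128, -1105/8, -512/5, -3131/48, -4096/105, -53741/2688, -8192/945, …
ICs: h(0) = -15, h′(0) = -48, h′′(0) = -165.

f: a_k = 0, -3, 0, 9/2, 0, -81/40, 0, 243/560, 0, -243/4480, …
g: a_k = -3, -12, -24, -32, -32, -128/5, -256/15, -1024/105, -512/105, -2048/945, …
L₀ := lclm(L_f,L_g); ord L₀ ≤ 2+1.
h=h₀': d/dx-closure on L₀ ⇒ L.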